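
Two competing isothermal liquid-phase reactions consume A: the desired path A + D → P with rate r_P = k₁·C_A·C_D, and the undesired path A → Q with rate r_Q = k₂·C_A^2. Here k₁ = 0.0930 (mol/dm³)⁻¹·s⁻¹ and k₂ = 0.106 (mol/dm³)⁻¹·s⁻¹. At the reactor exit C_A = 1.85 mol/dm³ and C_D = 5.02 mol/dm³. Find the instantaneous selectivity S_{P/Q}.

S_{P/Q} = r_P/r_Q = (k₁·C_A·C_D)/(k₂·C_A^2) = (k₁/k₂)·C_A⁻¹·C_D.
= (0.0930×1.850×5.020) / (0.106×1.850^2) = 0.8637/0.3628 = 2.38.
The undesired path is higher order in A, so low C_A (CSTR or dilute feed) favours P.

2.38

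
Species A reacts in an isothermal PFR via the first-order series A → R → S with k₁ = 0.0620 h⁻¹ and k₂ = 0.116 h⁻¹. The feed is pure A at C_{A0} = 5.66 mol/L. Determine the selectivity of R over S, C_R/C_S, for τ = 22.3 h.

For first-order series with pure A initially, C_R(τ) = k₁C_{A0}/(k₂−k₁)·(e^(−k₁τ) − e^(−k₂τ)).
e^(−k₁τ) = e^(−0.0620×22.3) = e^(−1.383) = 0.2509; e^(−k₂τ) = e^(−2.587) = 0.07526.
C_R = 0.0620×5.66/(0.116−0.0620) × (0.2509−0.07526) = 6.499×0.1757 = 1.142 mol/L.
C_A = C_{A0}e^(−k₁τ) = 1.420 mol/L, so C_S = C_{A0}−C_A−C_R = 3.098 mol/L; C_R/C_S = 0.368.

0.368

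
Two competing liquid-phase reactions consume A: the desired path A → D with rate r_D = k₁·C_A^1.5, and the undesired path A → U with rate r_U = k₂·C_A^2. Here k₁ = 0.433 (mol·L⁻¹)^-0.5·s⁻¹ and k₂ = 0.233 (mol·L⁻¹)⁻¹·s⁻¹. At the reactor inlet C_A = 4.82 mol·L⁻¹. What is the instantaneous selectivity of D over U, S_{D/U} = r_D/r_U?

S_{D/U} = r_D/r_U = (k₁·C_A^1.5)/(k₂·C_A^2) = (k₁/k₂)·C_A^-0.5.
= (0.433×4.820^1.5) / (0.233×4.820^2) = 4.582/5.413 = 0.846.
The undesired path is higher order in A, so low C_A (CSTR or dilute feed) favours D.

0.846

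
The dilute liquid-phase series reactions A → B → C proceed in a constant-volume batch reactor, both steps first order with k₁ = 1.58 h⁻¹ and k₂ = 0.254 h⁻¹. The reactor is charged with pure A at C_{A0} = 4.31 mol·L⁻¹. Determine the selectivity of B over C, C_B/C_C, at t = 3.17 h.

1.12

For first-order series with pure A initially, C_B(t) = k₁C_{A0}/(k₂−k₁)·(e^(−k₁t) − e^(−k₂t)).
e^(−k₁t) = e^(−1.58×3.17) = e^(−5.009) = 0.006680; e^(−k₂t) = e^(−0.8052) = 0.4470.
C_B = 1.58×4.31/(0.254−1.58) × (0.006680−0.4470) = (-5.136)×(-0.4403) = 2.261 mol·L⁻¹.
C_A = C_{A0}e^(−k₁t) = 0.02879 mol·L⁻¹, so C_C = C_{A0}−C_A−C_B = 2.020 mol·L⁻¹; C_B/C_C = 1.12.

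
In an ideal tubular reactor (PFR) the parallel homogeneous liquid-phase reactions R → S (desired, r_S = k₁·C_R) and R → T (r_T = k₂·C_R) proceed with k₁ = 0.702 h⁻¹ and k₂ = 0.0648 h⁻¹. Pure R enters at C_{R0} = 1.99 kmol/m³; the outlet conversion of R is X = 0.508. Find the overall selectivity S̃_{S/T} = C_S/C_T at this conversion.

10.8

C_R = C_{R0}(1−X) = 0.9791 kmol/m³.
Both paths are first order in R, so the instantaneous fraction to S is constant: dC_S/d(−C_R) = k₁/(k₁+k₂) = 0.9155.
C_S = 0.9155·(C_{R0}−C_R) = 0.9155×1.011 = 0.925 kmol/m³.
C_T = (C_{R0}−C_R)−C_S = 0.08543 kmol/m³; S̃_{S/T} = 0.9255/0.08543 = 10.8.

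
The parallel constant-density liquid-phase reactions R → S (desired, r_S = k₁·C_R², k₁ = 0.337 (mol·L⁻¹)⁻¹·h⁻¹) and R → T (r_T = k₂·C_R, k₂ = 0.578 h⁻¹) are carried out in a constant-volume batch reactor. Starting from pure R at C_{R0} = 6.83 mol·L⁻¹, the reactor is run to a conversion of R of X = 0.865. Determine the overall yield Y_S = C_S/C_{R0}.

C_R = C_{R0}(1−X) = 0.9221 mol·L⁻¹.
Along a PFR/batch, dC_T/dC_R = −r_T/(r_S+r_T) = −k₂/(k₂+k₁·C_R).
Integrating from C_{R0} to C_R: C_T = (0.578/0.337)·ln[(0.578+0.337·6.83)/(0.578+0.337·0.922)] = 1.715·ln(2.880/0.8887) = 2.016 mol·L⁻¹.
Then C_S = (C_{R0}−C_R) − C_T = 5.908 − 2.016 = 3.892 mol·L⁻¹.
Y_S = C_S/C_{R0} = 3.892/6.83 = 0.570.

0.570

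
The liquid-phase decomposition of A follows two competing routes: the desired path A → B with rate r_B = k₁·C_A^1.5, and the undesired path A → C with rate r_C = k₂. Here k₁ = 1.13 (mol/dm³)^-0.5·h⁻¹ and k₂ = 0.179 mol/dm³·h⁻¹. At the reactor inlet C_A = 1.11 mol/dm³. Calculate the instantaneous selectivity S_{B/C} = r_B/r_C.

S_{B/C} = r_B/r_C = (k₁·C_A^1.5)/(k₂) = (k₁/k₂)·C_A^1.5.
= (1.13×1.110^1.5) / (0.179) = 1.321/0.1790 = 7.38.

7.38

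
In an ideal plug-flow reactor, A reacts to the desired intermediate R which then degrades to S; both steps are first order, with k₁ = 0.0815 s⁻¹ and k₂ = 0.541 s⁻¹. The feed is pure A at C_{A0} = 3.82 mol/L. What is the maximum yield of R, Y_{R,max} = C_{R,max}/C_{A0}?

At the optimum, C_{R,max}/C_{A0} = (k₁/k₂)^[k₂/(k₂−k₁)].
= (0.0815/0.541)^(0.541/(0.541−0.0815)) = (0.1506)^(1.177) = 0.1077.

0.108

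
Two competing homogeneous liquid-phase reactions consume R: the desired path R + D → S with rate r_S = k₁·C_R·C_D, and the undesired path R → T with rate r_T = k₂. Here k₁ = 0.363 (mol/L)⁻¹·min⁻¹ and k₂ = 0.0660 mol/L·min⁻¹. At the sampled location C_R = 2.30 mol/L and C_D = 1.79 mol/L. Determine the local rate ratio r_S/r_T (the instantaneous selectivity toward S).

22.6

S_{S/T} = r_S/r_T = (k₁·C_R·C_D)/(k₂) = (k₁/k₂)·C_R·C_D.
= (0.363×2.300×1.790) / (0.0660) = 1.494/0.06600 = 22.6.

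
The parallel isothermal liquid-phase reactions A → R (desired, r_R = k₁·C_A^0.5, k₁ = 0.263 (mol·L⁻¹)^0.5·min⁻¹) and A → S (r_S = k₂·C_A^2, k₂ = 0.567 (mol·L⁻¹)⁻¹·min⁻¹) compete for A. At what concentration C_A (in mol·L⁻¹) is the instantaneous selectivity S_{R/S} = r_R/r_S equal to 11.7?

S_{R/S} = (k₁/k₂)·C_A^-1.5 ⇒ C_A = (S·k₂/k₁)^(1/(-1.5)).
= (11.7×0.567/0.263)^(-0.6667) = (25.22)^(-0.6667) = 0.116 mol·L⁻¹.

0.116 mol·L⁻¹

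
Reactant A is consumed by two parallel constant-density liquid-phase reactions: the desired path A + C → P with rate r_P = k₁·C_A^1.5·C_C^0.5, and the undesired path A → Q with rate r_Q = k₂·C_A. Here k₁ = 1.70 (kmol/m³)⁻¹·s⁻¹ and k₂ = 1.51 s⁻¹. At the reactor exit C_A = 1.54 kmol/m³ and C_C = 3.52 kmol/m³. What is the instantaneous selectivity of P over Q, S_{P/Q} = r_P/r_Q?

2.62

S_{P/Q} = r_P/r_Q = (k₁·C_A^1.5·C_C^0.5)/(k₂·C_A) = (k₁/k₂)·C_A^0.5·C_C^0.5.
= (1.70×1.540^1.5×3.520^0.5) / (1.51×1.540) = 6.095/2.325 = 2.62.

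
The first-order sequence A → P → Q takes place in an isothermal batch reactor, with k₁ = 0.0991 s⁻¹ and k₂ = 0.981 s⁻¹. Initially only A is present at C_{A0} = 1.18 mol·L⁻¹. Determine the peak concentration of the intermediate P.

0.0921 mol·L⁻¹

Evaluating C_P at t_opt = ln(k₂/k₁)/(k₂−k₁) gives C_{P,max}/C_{A0} = (k₁/k₂)^[k₂/(k₂−k₁)].
= (0.0991/0.981)^(0.981/(0.981−0.0991)) = (0.1010)^(1.112) = 0.07808.
C_{P,max} = 0.07808×1.18 = 0.0921 mol·L⁻¹.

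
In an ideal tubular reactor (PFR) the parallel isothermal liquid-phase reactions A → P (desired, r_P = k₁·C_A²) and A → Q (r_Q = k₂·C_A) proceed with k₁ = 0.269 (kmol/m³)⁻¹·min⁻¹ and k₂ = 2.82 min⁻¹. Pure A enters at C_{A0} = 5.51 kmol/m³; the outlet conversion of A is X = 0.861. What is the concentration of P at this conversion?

C_A = C_{A0}(1−X) = 0.7659 kmol/m³.
Along a PFR/batch, dC_Q/dC_A = −r_Q/(r_P+r_Q) = −k₂/(k₂+k₁·C_A).
Integrating from C_{A0} to C_A: C_Q = (2.82/0.269)·ln[(2.82+0.269·5.51)/(2.82+0.269·0.766)] = 10.48·ln(4.302/3.026) = 3.689 kmol/m³.
Then C_P = (C_{A0}−C_A) − C_Q = 4.744 − 3.689 = 1.055 kmol/m³.

1.06 kmol/m³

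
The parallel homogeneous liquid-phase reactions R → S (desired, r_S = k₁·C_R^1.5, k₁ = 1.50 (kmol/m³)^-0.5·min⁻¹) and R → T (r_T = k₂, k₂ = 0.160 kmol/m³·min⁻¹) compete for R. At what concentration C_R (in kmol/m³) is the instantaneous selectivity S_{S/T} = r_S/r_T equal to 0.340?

S_{S/T} = (k₁/k₂)·C_R^1.5 ⇒ C_R = (S·k₂/k₁)^(1/1.5).
= (0.340×0.160/1.50)^(0.6667) = (0.03627)^(0.6667) = 0.110 kmol/m³.

0.110 kmol/m³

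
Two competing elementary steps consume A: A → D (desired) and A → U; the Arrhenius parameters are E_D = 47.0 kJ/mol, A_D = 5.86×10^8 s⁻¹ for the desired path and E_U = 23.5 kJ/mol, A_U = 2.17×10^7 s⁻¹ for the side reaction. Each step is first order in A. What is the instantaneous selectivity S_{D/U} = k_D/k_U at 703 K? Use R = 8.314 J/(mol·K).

k_D/k_U = (A_D/A_U)·exp[−(E_D−E_U)/(RT)] = (A_D/A_U)·exp[(E_U−E_D)/(RT)].
(E_U−E_D)/(RT) = (23.5−47.0)×10³/(8.314×703) = -23500/5845 = -4.021.
k_D/k_U = (5.86×10^8/2.17×10^7)·exp(-4.021) = 27.00 × 0.01794 = 0.484.

0.484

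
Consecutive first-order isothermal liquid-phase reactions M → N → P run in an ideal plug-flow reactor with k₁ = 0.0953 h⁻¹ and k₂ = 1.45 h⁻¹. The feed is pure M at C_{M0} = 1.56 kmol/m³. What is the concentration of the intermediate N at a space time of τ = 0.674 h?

The intermediate concentration in a first-order A→B→C sequence is C_N = k₁C_{M0}(e^(−k₁τ) − e^(−k₂τ))/(k₂−k₁).
e^(−k₁τ) = e^(−0.0953×0.674) = e^(−0.06423) = 0.9378; e^(−k₂τ) = e^(−0.9773) = 0.3763.
C_N = 0.0953×1.56/(1.45−0.0953) × (0.9378−0.3763) = 0.1097×0.5615 = 0.06162 kmol/m³.

0.0616 kmol/m³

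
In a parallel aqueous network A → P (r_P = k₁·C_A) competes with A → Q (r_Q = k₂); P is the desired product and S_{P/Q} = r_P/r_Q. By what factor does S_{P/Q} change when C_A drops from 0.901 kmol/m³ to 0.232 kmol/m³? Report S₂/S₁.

0.257

S_{P/Q} = (k₁/k₂)·C_A, so S₂/S₁ = (C_{A,2}/C_{A,1}).
= 0.232/0.901 = 0.257.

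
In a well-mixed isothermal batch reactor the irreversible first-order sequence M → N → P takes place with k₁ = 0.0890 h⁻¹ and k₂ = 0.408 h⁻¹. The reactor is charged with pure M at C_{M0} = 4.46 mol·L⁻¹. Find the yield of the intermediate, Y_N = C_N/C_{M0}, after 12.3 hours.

0.0915

Solving the coupled first-order balances gives C_N(t) = [k₁/(k₂−k₁)]·C_{M0}·(e^(−k₁t) − e^(−k₂t)).
e^(−k₁t) = e^(−0.0890×12.3) = e^(−1.095) = 0.3346; e^(−k₂t) = e^(−5.018) = 0.006615.
C_N = 0.0890×4.46/(0.408−0.0890) × (0.3346−0.006615) = 1.244×0.3280 = 0.4082 mol·L⁻¹.
Y_N = C_N/C_{M0} = 0.4082/4.46 = 0.0915.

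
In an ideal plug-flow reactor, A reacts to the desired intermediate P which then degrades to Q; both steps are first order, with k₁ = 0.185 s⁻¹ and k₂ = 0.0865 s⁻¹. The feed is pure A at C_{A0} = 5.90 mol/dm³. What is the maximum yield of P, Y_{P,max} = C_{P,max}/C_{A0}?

For a first-order series the maximum intermediate yield is C_{P,max}/C_{A0} = (k₁/k₂)^[k₂/(k₂−k₁)].
= (0.185/0.0865)^(0.0865/(0.0865−0.185)) = (2.139)^(-0.8782) = 0.5129.

0.513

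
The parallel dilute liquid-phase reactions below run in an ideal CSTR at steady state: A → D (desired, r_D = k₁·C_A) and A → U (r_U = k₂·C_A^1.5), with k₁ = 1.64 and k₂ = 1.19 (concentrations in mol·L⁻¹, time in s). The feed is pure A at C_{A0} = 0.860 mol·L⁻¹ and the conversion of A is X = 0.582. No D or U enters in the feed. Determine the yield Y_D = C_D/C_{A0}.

Exit C_A = C_{A0}(1−X) = 0.860×0.418 = 0.3595 mol·L⁻¹.
In a CSTR the entire volume is at exit conditions, so r_D = 1.64×0.3595 = 0.5895 and r_U = 1.19×0.3595^1.5 = 0.2565.
Fraction of consumed A going to D: r_D/(r_D+r_U) = 0.6968.
C_D = 0.6968·C_{A0}·X = 0.6968×0.860×0.582 = 0.349 mol·L⁻¹; Y_D = C_D/C_{A0} = 0.406.

0.406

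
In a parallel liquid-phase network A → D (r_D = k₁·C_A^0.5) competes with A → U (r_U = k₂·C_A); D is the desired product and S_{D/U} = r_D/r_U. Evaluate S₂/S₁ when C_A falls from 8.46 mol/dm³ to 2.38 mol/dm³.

S_{D/U} = (k₁/k₂)·C_A^-0.5, so S₂/S₁ = (C_{A,2}/C_{A,1})^-0.5.
= (2.38/8.46)^(-0.5) = (0.2813)^(-0.5) = 1.89.
Selectivity toward D rises as C_A falls — low-concentration operation is favoured.

1.89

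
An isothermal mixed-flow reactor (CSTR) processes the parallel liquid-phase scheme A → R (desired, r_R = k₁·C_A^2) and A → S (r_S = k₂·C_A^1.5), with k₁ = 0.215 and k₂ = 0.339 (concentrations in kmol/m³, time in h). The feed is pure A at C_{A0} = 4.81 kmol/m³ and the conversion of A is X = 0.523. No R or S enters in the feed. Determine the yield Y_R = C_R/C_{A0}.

0.256

Exit C_A = C_{A0}(1−X) = 4.81×0.477 = 2.294 kmol/m³.
In a CSTR the entire volume is at exit conditions, so r_R = 0.215×2.294^2 = 1.132 and r_S = 0.339×2.294^1.5 = 1.178.
Fraction of consumed A going to R: r_R/(r_R+r_S) = 0.4900.
C_R = 0.4900·C_{A0}·X = 0.4900×4.81×0.523 = 1.23 kmol/m³; Y_R = C_R/C_{A0} = 0.256.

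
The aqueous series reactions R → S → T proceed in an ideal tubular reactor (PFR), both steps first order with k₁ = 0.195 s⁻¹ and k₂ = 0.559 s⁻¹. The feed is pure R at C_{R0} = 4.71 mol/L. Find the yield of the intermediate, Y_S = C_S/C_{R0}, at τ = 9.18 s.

0.0863

The intermediate concentration in a first-order A→B→C sequence is C_S = k₁C_{R0}(e^(−k₁τ) − e^(−k₂τ))/(k₂−k₁).
e^(−k₁τ) = e^(−0.195×9.18) = e^(−1.790) = 0.1669; e^(−k₂τ) = e^(−5.132) = 0.005907.
C_S = 0.195×4.71/(0.559−0.195) × (0.1669−0.005907) = 2.523×0.1610 = 0.4063 mol/L.
Y_S = C_S/C_{R0} = 0.4063/4.71 = 0.0863.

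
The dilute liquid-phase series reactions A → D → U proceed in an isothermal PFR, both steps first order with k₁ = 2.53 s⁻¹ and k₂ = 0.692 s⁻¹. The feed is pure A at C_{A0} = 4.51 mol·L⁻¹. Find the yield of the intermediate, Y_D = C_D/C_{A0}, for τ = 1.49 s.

0.459

For first-order series with pure A initially, C_D(τ) = k₁C_{A0}/(k₂−k₁)·(e^(−k₁τ) − e^(−k₂τ)).
e^(−k₁τ) = e^(−2.53×1.49) = e^(−3.770) = 0.02306; e^(−k₂τ) = e^(−1.031) = 0.3566.
C_D = 2.53×4.51/(0.692−2.53) × (0.02306−0.3566) = (-6.208)×(-0.3336) = 2.071 mol·L⁻¹.
Y_D = C_D/C_{A0} = 2.071/4.51 = 0.459.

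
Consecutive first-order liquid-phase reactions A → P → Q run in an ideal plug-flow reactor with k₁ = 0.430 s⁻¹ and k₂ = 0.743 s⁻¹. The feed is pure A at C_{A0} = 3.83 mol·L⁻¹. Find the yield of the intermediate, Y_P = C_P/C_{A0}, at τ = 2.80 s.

0.241

Solving the coupled first-order balances gives C_P(τ) = [k₁/(k₂−k₁)]·C_{A0}·(e^(−k₁τ) − e^(−k₂τ)).
e^(−k₁τ) = e^(−0.430×2.80) = e^(−1.204) = 0.3000; e^(−k₂τ) = e^(−2.080) = 0.1249.
C_P = 0.430×3.83/(0.743−0.430) × (0.3000−0.1249) = 5.262×0.1751 = 0.9214 mol·L⁻¹.
Y_P = C_P/C_{A0} = 0.9214/3.83 = 0.241.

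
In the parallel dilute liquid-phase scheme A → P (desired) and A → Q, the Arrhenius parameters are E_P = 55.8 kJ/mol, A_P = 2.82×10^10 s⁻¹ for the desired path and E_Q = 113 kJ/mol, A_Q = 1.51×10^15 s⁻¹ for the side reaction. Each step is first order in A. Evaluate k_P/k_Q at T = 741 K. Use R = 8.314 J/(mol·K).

0.201

With equal orders, S_{P/Q} = k_P/k_Q = (A_P/A_Q)·exp[(E_Q−E_P)/(RT)].
(E_Q−E_P)/(RT) = (113−55.8)×10³/(8.314×741) = 57200/6161 = 9.285.
k_P/k_Q = (2.82×10^10/1.51×10^15)·exp(9.285) = 1.868×10^-5 × 10772 = 0.201.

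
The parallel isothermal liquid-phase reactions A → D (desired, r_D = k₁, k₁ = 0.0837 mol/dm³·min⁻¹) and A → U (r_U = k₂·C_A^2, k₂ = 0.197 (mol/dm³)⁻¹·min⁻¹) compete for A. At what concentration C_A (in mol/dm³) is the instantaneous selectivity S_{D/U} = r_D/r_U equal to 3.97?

0.327 mol/dm³

S_{D/U} = (k₁/k₂)·C_A^-2 ⇒ C_A = (S·k₂/k₁)^(-0.5).
= (3.97×0.197/0.0837)^(-0.5) = (9.344)^(-0.5) = 0.327 mol/dm³.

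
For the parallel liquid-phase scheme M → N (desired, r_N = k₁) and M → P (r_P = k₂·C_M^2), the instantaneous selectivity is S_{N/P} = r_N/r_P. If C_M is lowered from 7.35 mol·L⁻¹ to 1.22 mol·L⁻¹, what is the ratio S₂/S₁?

S_{N/P} = (k₁/k₂)·C_M^-2, so S₂/S₁ = (C_{M,2}/C_{M,1})^-2.
= (1.22/7.35)^(-2) = (0.1660)^(-2) = 36.3.

36.3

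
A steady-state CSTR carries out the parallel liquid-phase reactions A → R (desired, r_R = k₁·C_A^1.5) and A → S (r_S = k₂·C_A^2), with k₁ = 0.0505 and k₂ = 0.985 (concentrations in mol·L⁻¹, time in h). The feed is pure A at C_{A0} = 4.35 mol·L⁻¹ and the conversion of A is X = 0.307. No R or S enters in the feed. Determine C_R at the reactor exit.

0.0383 mol·L⁻¹

Exit C_A = C_{A0}(1−X) = 4.35×0.693 = 3.015 mol·L⁻¹.
A CSTR operates uniformly at the exit composition, giving r_R = 0.2643 and r_S = 8.951 (each k·C_A^n at C_A = 3.015).
Fraction of consumed A going to R: r_R/(r_R+r_S) = 0.02868.
C_R = 0.02868·C_{A0}·X = 0.02868×4.35×0.307 = 0.0383 mol·L⁻¹.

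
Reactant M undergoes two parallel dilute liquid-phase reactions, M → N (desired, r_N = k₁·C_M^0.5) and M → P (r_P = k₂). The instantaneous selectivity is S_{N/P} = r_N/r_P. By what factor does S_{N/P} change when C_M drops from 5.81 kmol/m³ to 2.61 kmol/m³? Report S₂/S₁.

0.670

S_{N/P} = (k₁/k₂)·C_M^0.5, so S₂/S₁ = (C_{M,2}/C_{M,1})^0.5.
= (2.61/5.81)^0.5 = (0.4492)^0.5 = 0.670.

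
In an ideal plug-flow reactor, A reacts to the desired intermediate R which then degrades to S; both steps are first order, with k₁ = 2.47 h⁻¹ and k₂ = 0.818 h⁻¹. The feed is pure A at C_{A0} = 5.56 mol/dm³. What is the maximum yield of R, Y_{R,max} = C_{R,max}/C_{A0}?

For a first-order series the maximum intermediate yield is C_{R,max}/C_{A0} = (k₁/k₂)^[k₂/(k₂−k₁)].
= (2.47/0.818)^(0.818/(0.818−2.47)) = (3.020)^(-0.4952) = 0.5786.

0.579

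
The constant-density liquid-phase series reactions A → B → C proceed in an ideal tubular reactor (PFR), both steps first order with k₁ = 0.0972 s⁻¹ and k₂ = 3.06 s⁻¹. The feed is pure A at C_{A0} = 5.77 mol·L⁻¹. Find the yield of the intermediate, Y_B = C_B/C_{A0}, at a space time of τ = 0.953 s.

For first-order series with pure A initially, C_B(τ) = k₁C_{A0}/(k₂−k₁)·(e^(−k₁τ) − e^(−k₂τ)).
e^(−k₁τ) = e^(−0.0972×0.953) = e^(−0.09263) = 0.9115; e^(−k₂τ) = e^(−2.916) = 0.05414.
C_B = 0.0972×5.77/(3.06−0.0972) × (0.9115−0.05414) = 0.1893×0.8574 = 0.1623 mol·L⁻¹.
Y_B = C_B/C_{A0} = 0.1623/5.77 = 0.0281.

0.0281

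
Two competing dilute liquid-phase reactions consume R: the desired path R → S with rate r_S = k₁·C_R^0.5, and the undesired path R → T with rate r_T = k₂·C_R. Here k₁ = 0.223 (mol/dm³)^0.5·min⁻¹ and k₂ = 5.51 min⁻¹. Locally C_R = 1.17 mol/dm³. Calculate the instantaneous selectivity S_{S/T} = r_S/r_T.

S_{S/T} = r_S/r_T = (k₁·C_R^0.5)/(k₂·C_R) = (k₁/k₂)·C_R^-0.5.
= (0.223×1.170^0.5) / (5.51×1.170) = 0.2412/6.447 = 0.0374.
The undesired path is higher order in R, so low C_R (CSTR or dilute feed) favours S.

0.0374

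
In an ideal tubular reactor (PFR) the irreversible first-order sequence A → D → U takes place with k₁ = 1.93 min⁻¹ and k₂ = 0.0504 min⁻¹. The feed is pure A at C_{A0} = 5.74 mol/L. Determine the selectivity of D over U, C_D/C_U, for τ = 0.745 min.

42.8

For first-order series with pure A initially, C_D(τ) = k₁C_{A0}/(k₂−k₁)·(e^(−k₁τ) − e^(−k₂τ)).
e^(−k₁τ) = e^(−1.93×0.745) = e^(−1.438) = 0.2374; e^(−k₂τ) = e^(−0.03755) = 0.9631.
C_D = 1.93×5.74/(0.0504−1.93) × (0.2374−0.9631) = (-5.894)×(-0.7257) = 4.277 mol/L.
C_A = C_{A0}e^(−k₁τ) = 1.363 mol/L, so C_U = C_{A0}−C_A−C_D = 0.09983 mol/L; C_D/C_U = 42.8.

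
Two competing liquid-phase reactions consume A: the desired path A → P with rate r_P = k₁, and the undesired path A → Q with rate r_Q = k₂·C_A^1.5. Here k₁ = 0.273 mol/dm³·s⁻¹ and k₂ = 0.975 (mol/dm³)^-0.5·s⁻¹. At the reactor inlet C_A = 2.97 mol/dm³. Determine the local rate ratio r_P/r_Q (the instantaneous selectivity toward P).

S_{P/Q} = r_P/r_Q = (k₁)/(k₂·C_A^1.5) = (k₁/k₂)·C_A^-1.5.
= (0.273) / (0.975×2.970^1.5) = 0.2730/4.990 = 0.0547.
The undesired path is higher order in A, so low C_A (CSTR or dilute feed) favours P.

0.0547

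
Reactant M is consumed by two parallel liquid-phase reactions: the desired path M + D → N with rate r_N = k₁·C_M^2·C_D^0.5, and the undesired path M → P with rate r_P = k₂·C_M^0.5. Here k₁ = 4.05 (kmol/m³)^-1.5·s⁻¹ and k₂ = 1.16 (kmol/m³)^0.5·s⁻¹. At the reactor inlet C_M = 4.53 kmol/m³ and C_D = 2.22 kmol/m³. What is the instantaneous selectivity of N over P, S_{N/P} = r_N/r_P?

S_{N/P} = r_N/r_P = (k₁·C_M^2·C_D^0.5)/(k₂·C_M^0.5) = (k₁/k₂)·C_M^1.5·C_D^0.5.
= (4.05×4.530^2×2.220^0.5) / (1.16×4.530^0.5) = 123.8/2.469 = 50.2.

50.2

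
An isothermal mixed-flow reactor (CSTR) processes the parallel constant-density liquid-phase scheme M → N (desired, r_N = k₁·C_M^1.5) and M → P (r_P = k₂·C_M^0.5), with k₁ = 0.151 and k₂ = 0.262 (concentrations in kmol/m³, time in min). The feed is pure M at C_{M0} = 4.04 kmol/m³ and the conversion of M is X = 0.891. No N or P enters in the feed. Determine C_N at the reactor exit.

Exit C_M = C_{M0}(1−X) = 4.04×0.109 = 0.4404 kmol/m³.
Rates in a CSTR are evaluated at the outlet concentration: r_N = 0.151×0.4404^1.5 = 0.04413, r_P = 0.262×0.4404^0.5 = 0.1739.
Fraction of consumed M going to N: r_N/(r_N+r_P) = 0.2024.
C_N = 0.2024·C_{M0}·X = 0.2024×4.04×0.891 = 0.729 kmol/m³.

0.729 kmol/m³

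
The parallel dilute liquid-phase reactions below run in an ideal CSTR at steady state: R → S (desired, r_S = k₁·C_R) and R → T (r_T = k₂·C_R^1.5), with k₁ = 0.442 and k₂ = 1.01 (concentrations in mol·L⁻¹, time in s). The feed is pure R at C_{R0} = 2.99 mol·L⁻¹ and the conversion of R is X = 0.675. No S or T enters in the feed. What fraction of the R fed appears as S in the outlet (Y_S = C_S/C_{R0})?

0.208

Exit C_R = C_{R0}(1−X) = 2.99×0.325 = 0.9717 mol·L⁻¹.
Rates in a CSTR are evaluated at the outlet concentration: r_S = 0.442×0.9717 = 0.4295, r_T = 1.01×0.9717^1.5 = 0.9675.
Fraction of consumed R going to S: r_S/(r_S+r_T) = 0.3075.
C_S = 0.3075·C_{R0}·X = 0.3075×2.99×0.675 = 0.621 mol·L⁻¹; Y_S = C_S/C_{R0} = 0.208.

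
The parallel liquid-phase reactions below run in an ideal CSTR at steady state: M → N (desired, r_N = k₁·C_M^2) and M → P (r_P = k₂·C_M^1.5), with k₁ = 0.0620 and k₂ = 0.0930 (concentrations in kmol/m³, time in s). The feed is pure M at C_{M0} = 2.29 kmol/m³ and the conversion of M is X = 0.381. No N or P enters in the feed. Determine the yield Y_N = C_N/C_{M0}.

0.169

Exit C_M = C_{M0}(1−X) = 2.29×0.619 = 1.418 kmol/m³.
In a CSTR the entire volume is at exit conditions, so r_N = 0.0620×1.418^2 = 0.1246 and r_P = 0.0930×1.418^1.5 = 0.1570.
Fraction of consumed M going to N: r_N/(r_N+r_P) = 0.4425.
C_N = 0.4425·C_{M0}·X = 0.4425×2.29×0.381 = 0.386 kmol/m³; Y_N = C_N/C_{M0} = 0.169.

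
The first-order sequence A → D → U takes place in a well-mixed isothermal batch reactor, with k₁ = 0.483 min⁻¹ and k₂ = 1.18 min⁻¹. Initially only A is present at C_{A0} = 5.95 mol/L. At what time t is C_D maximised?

The intermediate peaks when r₁ = r₂, i.e. k₁e^(−k₁t) = k₂e^(−k₂t), giving t_opt = ln(k₂/k₁)/(k₂−k₁).
= ln(1.18/0.483)/(1.18−0.483) = ln(2.443)/0.6970 = 0.8933/0.6970 = 1.28 min.

1.28 min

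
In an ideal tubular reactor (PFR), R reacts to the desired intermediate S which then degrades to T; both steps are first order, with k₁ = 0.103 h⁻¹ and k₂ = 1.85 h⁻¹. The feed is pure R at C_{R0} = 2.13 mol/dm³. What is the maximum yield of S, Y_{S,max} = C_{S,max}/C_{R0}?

For a first-order series the maximum intermediate yield is C_{S,max}/C_{R0} = (k₁/k₂)^[k₂/(k₂−k₁)].
= (0.103/1.85)^(1.85/(1.85−0.103)) = (0.05568)^(1.059) = 0.04696.

0.0470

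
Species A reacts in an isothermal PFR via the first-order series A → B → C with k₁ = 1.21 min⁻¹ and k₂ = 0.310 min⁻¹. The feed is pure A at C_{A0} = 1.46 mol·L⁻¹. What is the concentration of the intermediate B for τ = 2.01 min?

For first-order series with pure A initially, C_B(τ) = k₁C_{A0}/(k₂−k₁)·(e^(−k₁τ) − e^(−k₂τ)).
e^(−k₁τ) = e^(−1.21×2.01) = e^(−2.432) = 0.08785; e^(−k₂τ) = e^(−0.6231) = 0.5363.
C_B = 1.21×1.46/(0.310−1.21) × (0.08785−0.5363) = (-1.963)×(-0.4484) = 0.8802 mol·L⁻¹.

0.880 mol·L⁻¹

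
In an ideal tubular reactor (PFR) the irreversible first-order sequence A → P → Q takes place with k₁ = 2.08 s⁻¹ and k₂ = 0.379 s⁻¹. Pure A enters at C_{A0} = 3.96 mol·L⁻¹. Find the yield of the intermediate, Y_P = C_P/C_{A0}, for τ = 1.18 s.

Solving the coupled first-order balances gives C_P(τ) = [k₁/(k₂−k₁)]·C_{A0}·(e^(−k₁τ) − e^(−k₂τ)).
e^(−k₁τ) = e^(−2.08×1.18) = e^(−2.454) = 0.08591; e^(−k₂τ) = e^(−0.4472) = 0.6394.
C_P = 2.08×3.96/(0.379−2.08) × (0.08591−0.6394) = (-4.842)×(-0.5535) = 2.680 mol·L⁻¹.
Y_P = C_P/C_{A0} = 2.680/3.96 = 0.677.

0.677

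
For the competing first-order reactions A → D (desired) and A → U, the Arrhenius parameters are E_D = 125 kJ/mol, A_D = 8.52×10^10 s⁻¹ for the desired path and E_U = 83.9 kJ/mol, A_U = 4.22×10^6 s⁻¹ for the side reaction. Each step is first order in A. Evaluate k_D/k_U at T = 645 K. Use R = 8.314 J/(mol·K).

9.47

With equal orders, S_{D/U} = k_D/k_U = (A_D/A_U)·exp[(E_U−E_D)/(RT)].
(E_U−E_D)/(RT) = (83.9−125)×10³/(8.314×645) = -41100/5363 = -7.664.
k_D/k_U = (8.52×10^10/4.22×10^6)·exp(-7.664) = 20190 × 4.693×10^-4 = 9.47.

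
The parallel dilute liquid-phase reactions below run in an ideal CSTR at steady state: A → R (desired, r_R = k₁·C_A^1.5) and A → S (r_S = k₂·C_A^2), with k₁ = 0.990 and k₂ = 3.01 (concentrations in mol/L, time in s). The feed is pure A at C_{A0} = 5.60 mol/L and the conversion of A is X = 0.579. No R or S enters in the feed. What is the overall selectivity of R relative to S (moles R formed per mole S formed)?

Exit C_A = C_{A0}(1−X) = 5.60×0.421 = 2.358 mol/L.
Rates in a CSTR are evaluated at the outlet concentration: r_R = 0.990×2.358^1.5 = 3.584, r_S = 3.01×2.358^2 = 16.73.
Overall selectivity = C_R/C_S = r_Rτ/(r_Sτ) = r_R/r_S = 0.214.

0.214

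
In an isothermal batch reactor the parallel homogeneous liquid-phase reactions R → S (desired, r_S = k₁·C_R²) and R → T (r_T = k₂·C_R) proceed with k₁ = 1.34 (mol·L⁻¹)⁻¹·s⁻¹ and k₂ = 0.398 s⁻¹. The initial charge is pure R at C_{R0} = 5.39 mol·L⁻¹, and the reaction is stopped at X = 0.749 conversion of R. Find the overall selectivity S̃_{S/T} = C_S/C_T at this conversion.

C_R = C_{R0}(1−X) = 1.353 mol·L⁻¹.
Along a PFR/batch, dC_T/dC_R = −r_T/(r_S+r_T) = −k₂/(k₂+k₁·C_R).
Integrating from C_{R0} to C_R: C_T = (0.398/1.34)·ln[(0.398+1.34·5.39)/(0.398+1.34·1.35)] = 0.2970·ln(7.621/2.211) = 0.3675 mol·L⁻¹.
Then C_S = (C_{R0}−C_R) − C_T = 4.037 − 0.3675 = 3.670 mol·L⁻¹.
S̃_{S/T} = C_S/C_T = 3.670/0.3675 = 9.98.

9.98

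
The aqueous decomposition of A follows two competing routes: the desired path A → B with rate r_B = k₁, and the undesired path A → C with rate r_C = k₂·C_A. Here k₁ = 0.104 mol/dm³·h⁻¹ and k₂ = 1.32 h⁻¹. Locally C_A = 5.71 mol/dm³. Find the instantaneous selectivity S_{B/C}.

S_{B/C} = r_B/r_C = (k₁)/(k₂·C_A) = (k₁/k₂)·C_A⁻¹.
= (0.104) / (1.32×5.710) = 0.1040/7.537 = 0.0138.

0.0138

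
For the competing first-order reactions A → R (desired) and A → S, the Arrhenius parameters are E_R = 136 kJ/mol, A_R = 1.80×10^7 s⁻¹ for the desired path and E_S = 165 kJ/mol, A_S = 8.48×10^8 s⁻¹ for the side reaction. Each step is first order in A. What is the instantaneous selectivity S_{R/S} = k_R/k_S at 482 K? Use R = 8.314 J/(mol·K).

29.5

With equal orders, S_{R/S} = k_R/k_S = (A_R/A_S)·exp[(E_S−E_R)/(RT)].
(E_S−E_R)/(RT) = (165−136)×10³/(8.314×482) = 29000/4007 = 7.237.
k_R/k_S = (1.80×10^7/8.48×10^8)·exp(7.237) = 0.02123 × 1390 = 29.5.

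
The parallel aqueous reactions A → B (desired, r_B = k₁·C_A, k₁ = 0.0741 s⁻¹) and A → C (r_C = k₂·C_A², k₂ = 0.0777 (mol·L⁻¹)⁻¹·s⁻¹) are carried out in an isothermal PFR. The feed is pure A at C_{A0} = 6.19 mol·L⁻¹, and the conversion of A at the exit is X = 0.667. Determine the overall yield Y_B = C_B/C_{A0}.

C_A = C_{A0}(1−X) = 2.061 mol·L⁻¹.
Along a PFR/batch, dC_B/dC_A = −r_B/(r_B+r_C) = −k₁/(k₁+k₂·C_A).
Integrating from C_{A0} to C_A: C_B = (0.0741/0.0777)·ln[(0.0741+0.0777·6.19)/(0.0741+0.0777·2.06)] = 0.9537·ln(0.5551/0.2343) = 0.8227 mol·L⁻¹.
Y_B = C_B/C_{A0} = 0.8227/6.19 = 0.133.

0.133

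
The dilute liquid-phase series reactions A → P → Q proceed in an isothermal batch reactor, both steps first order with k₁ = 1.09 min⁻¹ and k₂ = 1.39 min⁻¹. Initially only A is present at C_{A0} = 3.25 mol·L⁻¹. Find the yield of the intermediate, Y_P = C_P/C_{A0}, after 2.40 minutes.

0.136

Solving the coupled first-order balances gives C_P(t) = [k₁/(k₂−k₁)]·C_{A0}·(e^(−k₁t) − e^(−k₂t)).
e^(−k₁t) = e^(−1.09×2.40) = e^(−2.616) = 0.07309; e^(−k₂t) = e^(−3.336) = 0.03558.
C_P = 1.09×3.25/(1.39−1.09) × (0.07309−0.03558) = 11.81×0.03752 = 0.4430 mol·L⁻¹.
Y_P = C_P/C_{A0} = 0.4430/3.25 = 0.136.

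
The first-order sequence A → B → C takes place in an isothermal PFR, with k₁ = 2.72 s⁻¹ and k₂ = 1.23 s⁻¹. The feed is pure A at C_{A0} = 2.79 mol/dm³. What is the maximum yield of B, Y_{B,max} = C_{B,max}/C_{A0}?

0.519

For a first-order series the maximum intermediate yield is C_{B,max}/C_{A0} = (k₁/k₂)^[k₂/(k₂−k₁)].
= (2.72/1.23)^(1.23/(1.23−2.72)) = (2.211)^(-0.8255) = 0.5194.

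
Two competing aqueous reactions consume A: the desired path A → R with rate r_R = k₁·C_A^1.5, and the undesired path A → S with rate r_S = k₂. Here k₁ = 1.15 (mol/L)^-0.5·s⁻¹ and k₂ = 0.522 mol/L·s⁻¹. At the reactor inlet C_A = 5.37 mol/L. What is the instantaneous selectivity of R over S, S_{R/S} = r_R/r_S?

S_{R/S} = r_R/r_S = (k₁·C_A^1.5)/(k₂) = (k₁/k₂)·C_A^1.5.
= (1.15×5.370^1.5) / (0.522) = 14.31/0.5220 = 27.4.
Since the desired path is higher order in A, keeping C_A high (PFR or concentrated feed) favours R.

27.4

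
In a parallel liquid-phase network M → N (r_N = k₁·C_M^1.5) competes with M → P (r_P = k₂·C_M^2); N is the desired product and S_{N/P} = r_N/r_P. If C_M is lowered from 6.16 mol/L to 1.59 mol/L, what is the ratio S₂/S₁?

1.97

S_{N/P} = (k₁/k₂)·C_M^-0.5, so S₂/S₁ = (C_{M,2}/C_{M,1})^-0.5.
= (1.59/6.16)^(-0.5) = (0.2581)^(-0.5) = 1.97.
Selectivity toward N rises as C_M falls — low-concentration operation is favoured.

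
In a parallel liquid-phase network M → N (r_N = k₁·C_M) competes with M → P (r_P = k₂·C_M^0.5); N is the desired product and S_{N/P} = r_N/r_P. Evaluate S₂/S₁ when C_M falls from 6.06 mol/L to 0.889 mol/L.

0.383

S_{N/P} = (k₁/k₂)·C_M^0.5, so S₂/S₁ = (C_{M,2}/C_{M,1})^0.5.
= (0.889/6.06)^0.5 = (0.1467)^0.5 = 0.383.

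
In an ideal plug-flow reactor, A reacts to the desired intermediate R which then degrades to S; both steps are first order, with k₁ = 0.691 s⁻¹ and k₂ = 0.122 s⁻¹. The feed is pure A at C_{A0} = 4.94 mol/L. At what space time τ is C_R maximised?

3.05 s

The intermediate peaks when r₁ = r₂, i.e. k₁e^(−k₁τ) = k₂e^(−k₂τ), giving τ_opt = ln(k₂/k₁)/(k₂−k₁).
= ln(0.122/0.691)/(0.122−0.691) = ln(0.1766)/-0.5690 = -1.734/-0.5690 = 3.05 s.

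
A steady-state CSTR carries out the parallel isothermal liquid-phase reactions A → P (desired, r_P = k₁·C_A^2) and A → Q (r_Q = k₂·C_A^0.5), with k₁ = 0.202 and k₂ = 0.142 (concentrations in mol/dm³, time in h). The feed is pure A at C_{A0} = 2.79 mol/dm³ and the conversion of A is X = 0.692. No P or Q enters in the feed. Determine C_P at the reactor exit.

1.03 mol/dm³

Exit C_A = C_{A0}(1−X) = 2.79×0.308 = 0.8593 mol/dm³.
A CSTR operates uniformly at the exit composition, giving r_P = 0.1492 and r_Q = 0.1316 (each k·C_A^n at C_A = 0.8593).
Fraction of consumed A going to P: r_P/(r_P+r_Q) = 0.5312.
C_P = 0.5312·C_{A0}·X = 0.5312×2.79×0.692 = 1.03 mol/dm³.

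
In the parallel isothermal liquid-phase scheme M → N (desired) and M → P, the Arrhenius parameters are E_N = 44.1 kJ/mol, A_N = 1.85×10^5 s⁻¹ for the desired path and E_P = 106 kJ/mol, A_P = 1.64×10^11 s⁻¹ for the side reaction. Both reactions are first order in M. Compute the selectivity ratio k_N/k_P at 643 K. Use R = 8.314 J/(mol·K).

With equal orders, S_{N/P} = k_N/k_P = (A_N/A_P)·exp[(E_P−E_N)/(RT)].
(E_P−E_N)/(RT) = (106−44.1)×10³/(8.314×643) = 61900/5346 = 11.58.
k_N/k_P = (1.85×10^5/1.64×10^11)·exp(11.58) = 1.128×10^-6 × 1.068×10^5 = 0.121.
Since E_N < E_P, lowering the temperature improves selectivity toward N.

0.121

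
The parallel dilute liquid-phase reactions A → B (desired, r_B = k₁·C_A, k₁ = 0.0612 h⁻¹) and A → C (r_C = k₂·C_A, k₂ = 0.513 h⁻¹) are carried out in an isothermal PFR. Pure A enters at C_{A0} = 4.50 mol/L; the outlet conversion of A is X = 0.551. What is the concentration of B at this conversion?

C_A = C_{A0}(1−X) = 2.020 mol/L.
Both paths are first order in A, so the instantaneous fraction to B is constant: dC_B/d(−C_A) = k₁/(k₁+k₂) = 0.1066.
C_B = 0.1066·(C_{A0}−C_A) = 0.1066×2.480 = 0.264 mol/L.

0.264 mol/L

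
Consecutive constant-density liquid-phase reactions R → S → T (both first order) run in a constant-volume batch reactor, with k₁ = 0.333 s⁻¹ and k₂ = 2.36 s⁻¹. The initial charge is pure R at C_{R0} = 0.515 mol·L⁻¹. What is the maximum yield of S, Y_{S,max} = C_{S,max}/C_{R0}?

For a first-order series the maximum intermediate yield is C_{S,max}/C_{R0} = (k₁/k₂)^[k₂/(k₂−k₁)].
= (0.333/2.36)^(2.36/(2.36−0.333)) = (0.1411)^(1.164) = 0.1023.

0.102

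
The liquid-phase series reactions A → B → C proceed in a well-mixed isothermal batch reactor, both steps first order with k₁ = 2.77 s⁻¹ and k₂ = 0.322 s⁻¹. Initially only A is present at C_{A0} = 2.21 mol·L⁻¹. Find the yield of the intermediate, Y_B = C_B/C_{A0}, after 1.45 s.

For first-order series with pure A initially, C_B(t) = k₁C_{A0}/(k₂−k₁)·(e^(−k₁t) − e^(−k₂t)).
e^(−k₁t) = e^(−2.77×1.45) = e^(−4.016) = 0.01802; e^(−k₂t) = e^(−0.4669) = 0.6269.
C_B = 2.77×2.21/(0.322−2.77) × (0.01802−0.6269) = (-2.501)×(-0.6089) = 1.523 mol·L⁻¹.
Y_B = C_B/C_{A0} = 1.523/2.21 = 0.689.

0.689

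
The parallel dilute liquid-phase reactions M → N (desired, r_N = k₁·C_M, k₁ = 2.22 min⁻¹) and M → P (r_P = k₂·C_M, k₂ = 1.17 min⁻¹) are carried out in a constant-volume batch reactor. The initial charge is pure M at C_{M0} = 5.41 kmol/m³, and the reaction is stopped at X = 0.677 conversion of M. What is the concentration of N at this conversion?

2.40 kmol/m³

C_M = C_{M0}(1−X) = 1.747 kmol/m³.
Both paths are first order in M, so the instantaneous fraction to N is constant: dC_N/d(−C_M) = k₁/(k₁+k₂) = 0.6549.
C_N = 0.6549·(C_{M0}−C_M) = 0.6549×3.663 = 2.40 kmol/m³.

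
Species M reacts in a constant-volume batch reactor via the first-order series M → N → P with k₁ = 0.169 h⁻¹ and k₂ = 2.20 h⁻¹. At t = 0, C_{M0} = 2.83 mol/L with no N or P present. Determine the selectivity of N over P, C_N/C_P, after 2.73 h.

For first-order series with pure M initially, C_N(t) = k₁C_{M0}/(k₂−k₁)·(e^(−k₁t) − e^(−k₂t)).
e^(−k₁t) = e^(−0.169×2.73) = e^(−0.4614) = 0.6304; e^(−k₂t) = e^(−6.006) = 0.002464.
C_N = 0.169×2.83/(2.20−0.169) × (0.6304−0.002464) = 0.2355×0.6280 = 0.1479 mol/L.
C_M = C_{M0}e^(−k₁t) = 1.784 mol/L, so C_P = C_{M0}−C_M−C_N = 0.8980 mol/L; C_N/C_P = 0.165.

0.165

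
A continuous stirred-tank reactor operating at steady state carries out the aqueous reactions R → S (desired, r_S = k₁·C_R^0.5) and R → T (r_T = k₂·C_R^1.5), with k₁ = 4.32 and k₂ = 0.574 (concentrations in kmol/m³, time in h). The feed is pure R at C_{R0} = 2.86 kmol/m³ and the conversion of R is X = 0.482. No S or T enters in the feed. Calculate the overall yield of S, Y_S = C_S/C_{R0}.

Exit C_R = C_{R0}(1−X) = 2.86×0.518 = 1.481 kmol/m³.
A CSTR operates uniformly at the exit composition, giving r_S = 5.258 and r_T = 1.035 (each k·C_R^n at C_R = 1.481).
Fraction of consumed R going to S: r_S/(r_S+r_T) = 0.8355.
C_S = 0.8355·C_{R0}·X = 0.8355×2.86×0.482 = 1.15 kmol/m³; Y_S = C_S/C_{R0} = 0.403.

0.403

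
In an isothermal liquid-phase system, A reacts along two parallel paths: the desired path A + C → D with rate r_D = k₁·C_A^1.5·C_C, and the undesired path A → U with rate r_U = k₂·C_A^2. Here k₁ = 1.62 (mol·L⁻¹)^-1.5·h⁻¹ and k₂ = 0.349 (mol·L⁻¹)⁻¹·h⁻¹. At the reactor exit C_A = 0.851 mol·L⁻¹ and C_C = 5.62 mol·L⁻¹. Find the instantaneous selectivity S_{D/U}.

S_{D/U} = r_D/r_U = (k₁·C_A^1.5·C_C)/(k₂·C_A^2) = (k₁/k₂)·C_A^-0.5·C_C.
= (1.62×0.8510^1.5×5.620) / (0.349×0.8510^2) = 7.147/0.2527 = 28.3.

28.3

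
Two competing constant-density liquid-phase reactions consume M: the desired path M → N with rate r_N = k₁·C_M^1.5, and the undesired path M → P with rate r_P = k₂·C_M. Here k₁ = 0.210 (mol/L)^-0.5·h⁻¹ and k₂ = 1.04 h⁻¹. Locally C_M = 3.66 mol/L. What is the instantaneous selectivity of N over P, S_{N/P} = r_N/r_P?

0.386

S_{N/P} = r_N/r_P = (k₁·C_M^1.5)/(k₂·C_M) = (k₁/k₂)·C_M^0.5.
= (0.210×3.660^1.5) / (1.04×3.660) = 1.470/3.806 = 0.386.
Since the desired path is higher order in M, keeping C_M high (PFR or concentrated feed) favours N.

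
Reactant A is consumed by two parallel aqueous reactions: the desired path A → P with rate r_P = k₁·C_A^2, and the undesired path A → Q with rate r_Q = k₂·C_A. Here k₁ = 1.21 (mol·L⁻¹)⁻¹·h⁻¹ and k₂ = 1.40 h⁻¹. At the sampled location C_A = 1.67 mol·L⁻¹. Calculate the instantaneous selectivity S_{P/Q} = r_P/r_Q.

S_{P/Q} = r_P/r_Q = (k₁·C_A^2)/(k₂·C_A) = (k₁/k₂)·C_A.
= (1.21×1.670^2) / (1.40×1.670) = 3.375/2.338 = 1.44.
Since the desired path is higher order in A, keeping C_A high (PFR or concentrated feed) favours P.

1.44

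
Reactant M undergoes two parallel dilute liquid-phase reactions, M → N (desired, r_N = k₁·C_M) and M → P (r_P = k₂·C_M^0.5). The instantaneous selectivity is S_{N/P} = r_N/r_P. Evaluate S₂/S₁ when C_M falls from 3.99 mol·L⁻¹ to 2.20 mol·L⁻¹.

0.743

S_{N/P} = (k₁/k₂)·C_M^0.5, so S₂/S₁ = (C_{M,2}/C_{M,1})^0.5.
= (2.20/3.99)^0.5 = (0.5514)^0.5 = 0.743.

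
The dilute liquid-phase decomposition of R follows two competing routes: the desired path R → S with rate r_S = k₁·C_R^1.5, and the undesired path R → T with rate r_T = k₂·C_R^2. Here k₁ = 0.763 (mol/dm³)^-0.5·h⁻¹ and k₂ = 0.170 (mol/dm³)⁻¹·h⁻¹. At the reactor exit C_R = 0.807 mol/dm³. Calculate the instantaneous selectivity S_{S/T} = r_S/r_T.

S_{S/T} = r_S/r_T = (k₁·C_R^1.5)/(k₂·C_R^2) = (k₁/k₂)·C_R^-0.5.
= (0.763×0.8070^1.5) / (0.170×0.8070^2) = 0.5531/0.1107 = 5.00.

5.00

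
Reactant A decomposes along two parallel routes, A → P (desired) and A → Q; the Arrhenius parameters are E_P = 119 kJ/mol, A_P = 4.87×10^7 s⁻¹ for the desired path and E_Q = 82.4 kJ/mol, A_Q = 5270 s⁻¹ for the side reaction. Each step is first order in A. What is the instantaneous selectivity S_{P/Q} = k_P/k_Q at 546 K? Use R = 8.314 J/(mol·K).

k_P/k_Q = (A_P/A_Q)·exp[−(E_P−E_Q)/(RT)] = (A_P/A_Q)·exp[(E_Q−E_P)/(RT)].
(E_Q−E_P)/(RT) = (82.4−119)×10³/(8.314×546) = -36600/4539 = -8.063.
k_P/k_Q = (4.87×10^7/5270)·exp(-8.063) = 9241 × 3.151×10^-4 = 2.91.
Since E_P > E_Q, raising the temperature improves selectivity toward P.

2.91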